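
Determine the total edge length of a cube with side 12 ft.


Shape: cube
Side s = 12 ft
A cube has 12 edges, all equal.
Formula: total edge length = 12 * s
Total = 12 * 12
Total = 144
144 ft


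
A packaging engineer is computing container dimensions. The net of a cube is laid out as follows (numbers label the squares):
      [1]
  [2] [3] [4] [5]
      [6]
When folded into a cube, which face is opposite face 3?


Net: cross layout. Take square 3 as the base (bottom).
Fold the four squares in the horizontal row up around 3: 2 -> left, 4 -> right, 5 wraps to the top.
Fold 1 and 6 up from 3: 1 -> back, 6 -> front.
Opposite pairs are therefore: (1, 6), (2, 4), (3, 5).
Face 3 is opposite face 5.
face 5


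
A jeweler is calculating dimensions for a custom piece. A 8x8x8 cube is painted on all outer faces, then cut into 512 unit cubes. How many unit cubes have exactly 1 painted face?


Large cube: 8 x 8 x 8, cut into unit cubes.
n = 8, so n - 2 = 6
Cubes with 1 painted face lie in the interior of each face.
A cube has 6 faces; each contributes (n - 2)^2 = 36 such cubes.
Count = 6 * 36 = 216
216 unit cubes


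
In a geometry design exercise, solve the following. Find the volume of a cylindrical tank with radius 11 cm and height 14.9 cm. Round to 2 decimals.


Shape: cylinder
Radius r = 11 cm, Height h = 14.9 cm
Formula: V = pi * r^2 * h
r^2 = 121
V = pi * 121 * 14.9
V = 1802.9 * pi
V = 5663.98
5663.98 cm^3


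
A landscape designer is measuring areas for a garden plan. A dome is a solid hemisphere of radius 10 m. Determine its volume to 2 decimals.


Shape: hemisphere (half of a sphere)
Radius r = 10 m
Formula: V = (1/2) * (4/3) * pi * r^3 = (2/3) * pi * r^3
r^3 = 1000
(2/3) * 1000 = 666.666667
V = 666.666667 * pi
V = 2094.4
2094.4 m^3


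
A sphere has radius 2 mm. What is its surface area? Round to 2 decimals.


Shape: sphere
Radius r = 2 mm
Formula: SA = 4 * pi * r^2
r^2 = 4
SA = 4 * pi * 4
SA = 16 * pi
SA = 50.27
50.27 mm^2


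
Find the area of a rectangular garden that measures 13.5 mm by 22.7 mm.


Shape: rectangle
Length l = 13.5 mm, Width w = 22.7 mm
Formula: A = l * w
A = 13.5 * 22.7
A = 306.45
306.45 mm^2


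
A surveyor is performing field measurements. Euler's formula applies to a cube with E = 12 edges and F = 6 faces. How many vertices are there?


Polyhedron: cube
Euler's formula for convex polyhedra: V - E + F = 2
Given: E = 12 edges and F = 6 faces
Solve for V:
V = 2 + E - F = 2 + 12 - 6 = 8
8 vertices


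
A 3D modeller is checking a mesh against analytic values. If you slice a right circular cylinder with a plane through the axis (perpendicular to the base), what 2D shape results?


Solid: right circular cylinder
Cutting plane: through the axis (perpendicular to the base)
Visualize the intersection of the plane with the solid's surface.
The boundary of the cut region is a rectangle.
rectangle


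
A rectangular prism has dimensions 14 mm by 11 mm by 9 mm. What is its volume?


Shape: rectangular prism
l = 14 mm, w = 11 mm, h = 9 mm
Formula: V = l * w * h
V = 14 * 11 * 9
V = 154 * 9
V = 1386
1386 mm^3


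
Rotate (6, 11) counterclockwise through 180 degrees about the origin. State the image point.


Transformation: rotation about the origin
Original point: (6, 11)
Rule for 180 deg: (x, y) -> (-x, -y)
Apply: (6, 11) -> (-6, -11)
(-6, -11)


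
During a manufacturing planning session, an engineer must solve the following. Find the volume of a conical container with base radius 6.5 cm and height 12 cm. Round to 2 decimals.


Shape: cone
Radius r = 6.5 cm, Height h = 12 cm
Formula: V = (1/3) * pi * r^2 * h
r^2 = 42.25
pi * r^2 * h = pi * 42.25 * 12 = 507 * pi
V = 507 * pi / 3
V = 530.93
530.93 cm^3


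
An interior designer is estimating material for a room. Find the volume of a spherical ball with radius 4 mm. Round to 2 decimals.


Shape: sphere
Radius r = 4 mm
Formula: V = (4/3) * pi * r^3
r^3 = 64
(4/3) * 64 = 85.333333
V = 85.333333 * pi
V = 268.08
268.08 mm^3


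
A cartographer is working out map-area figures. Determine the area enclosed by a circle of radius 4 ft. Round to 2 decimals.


Shape: circle
Radius r = 4 ft
Formula: A = pi * r^2
r^2 = 4^2 = 16
A = pi * 16
A = 50.27
50.27 ft^2


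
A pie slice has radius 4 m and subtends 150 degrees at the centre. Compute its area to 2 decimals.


Shape: circular sector
Radius r = 4 m, Angle = 150 degrees
Formula: A = (angle/360) * pi * r^2
r^2 = 16
Fraction of circle = 150/360
A = (150/360) * pi * 16
A = 6.666667 * pi
A = 20.94
20.94 m^2


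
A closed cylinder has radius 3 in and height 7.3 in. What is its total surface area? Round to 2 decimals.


Shape: closed cylinder
Radius r = 3 in, Height h = 7.3 in
Formula: SA = 2*pi*r^2 + 2*pi*r*h = 2*pi*r*(r + h)
r + h = 10.3
2 * r * (r + h) = 2 * 3 * 10.3 = 61.8
SA = 61.8 * pi
SA = 194.15
194.15 in^2


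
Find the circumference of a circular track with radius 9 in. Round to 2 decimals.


Shape: circle
Radius r = 9 in
Formula: C = 2 * pi * r
C = 2 * pi * 9
C = 18 * pi
C = 56.55
56.55 in


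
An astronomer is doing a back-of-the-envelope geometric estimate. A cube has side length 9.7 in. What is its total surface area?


Shape: cube
Side s = 9.7 in
A cube has 6 square faces.
Formula: SA = 6 * s^2
s^2 = 94.09
SA = 6 * 94.09
SA = 564.54
564.54 in^2


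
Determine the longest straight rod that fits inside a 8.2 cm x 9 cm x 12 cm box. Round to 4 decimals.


Shape: rectangular box (space diagonal)
l = 8.2 cm, w = 9 cm, h = 12 cm
Visualize: the diagonal of the base, then a right triangle with that diagonal and the height.
Formula: d = sqrt(l^2 + w^2 + h^2)
l^2 + w^2 + h^2 = 67.24 + 81 + 144 = 292.24
d = sqrt(292.24)
d = 17.095
17.095 cm


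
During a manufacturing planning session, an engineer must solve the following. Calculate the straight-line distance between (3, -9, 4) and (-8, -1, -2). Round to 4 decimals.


3D distance between two points
P1 = (3, -9, 4), P2 = (-8, -1, -2)
Formula: d = sqrt((x2-x1)^2 + (y2-y1)^2 + (z2-z1)^2)
dx = -8 - 3 = -11
dy = -1 - -9 = 8
dz = -2 - 4 = -6
dx^2 + dy^2 + dz^2 = 121 + 64 + 36 = 221
d = sqrt(221)
d = 14.8661
14.8661 units


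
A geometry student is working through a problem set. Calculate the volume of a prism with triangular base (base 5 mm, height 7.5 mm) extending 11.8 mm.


Shape: triangular prism
Triangle base = 5 mm, triangle height = 7.5 mm, prism length L = 11.8 mm
Formula: V = (1/2 * b * h_tri) * L
Cross-section area = 0.5 * 5 * 7.5 = 18.75
V = 18.75 * 11.8
V = 221.25
221.25 mm^3


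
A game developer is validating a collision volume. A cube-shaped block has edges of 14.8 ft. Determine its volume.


Shape: cube
Side s = 14.8 ft
Formula: V = s^3
V = 14.8 * 14.8 * 14.8
V = 219.04 * 14.8
V = 3241.792
3241.792 ft^3


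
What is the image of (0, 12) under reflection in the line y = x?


Transformation: reflection
Original point: (0, 12)
Rule for reflection over y = x: (x, y) -> (y, x)
Apply: (0, 12) -> (12, 0)
(12, 0)


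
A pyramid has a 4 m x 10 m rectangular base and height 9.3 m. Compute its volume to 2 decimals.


Shape: rectangular pyramid
Base: 4 m x 10 m, Height h = 9.3 m
Formula: V = (1/3) * base_area * h
base_area = 4 * 10 = 40
base_area * h = 40 * 9.3 = 372
V = 372 / 3
V = 124
124 m^3


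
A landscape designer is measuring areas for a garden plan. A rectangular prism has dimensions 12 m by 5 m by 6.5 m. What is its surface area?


Shape: rectangular prism
l = 12 m, w = 5 m, h = 6.5 m
Formula: SA = 2(lw + lh + wh)
lw = 60, lh = 78, wh = 32.5
lw + lh + wh = 170.5
SA = 2 * 170.5
SA = 341
341 m^2


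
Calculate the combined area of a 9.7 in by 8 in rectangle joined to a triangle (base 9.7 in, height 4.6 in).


Composite shape: rectangle + triangle
Rectangle area = 9.7 * 8 = 77.6
Triangle area = 0.5 * 9.7 * 4.6 = 22.31
Total = 77.6 + 22.31
Total = 99.91
99.91 in^2


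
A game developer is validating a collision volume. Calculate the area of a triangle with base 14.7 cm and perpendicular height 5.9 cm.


Shape: triangle
Base b = 14.7 cm, Height h = 5.9 cm
Formula: A = (1/2) * b * h
A = 0.5 * 14.7 * 5.9
A = 0.5 * 86.73
A = 43.365
43.365 cm^2


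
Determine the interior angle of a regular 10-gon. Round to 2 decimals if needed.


Shape: regular decagon (10 sides)
Formula: interior angle = (n - 2) * 180 / n
(n - 2) = 8
(n - 2) * 180 = 1440
angle = 1440 / 10
angle = 144
144 degrees


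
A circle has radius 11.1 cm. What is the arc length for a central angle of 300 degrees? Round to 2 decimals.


Shape: circular arc
Radius r = 11.1 cm, Angle = 300 degrees
Formula: L = (angle/360) * 2 * pi * r
2 * pi * r = 22.2 * pi
L = (300/360) * 22.2 * pi
L = 18.5 * pi
L = 58.12
58.12 cm


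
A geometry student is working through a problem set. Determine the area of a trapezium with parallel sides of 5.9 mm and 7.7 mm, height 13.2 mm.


Shape: trapezoid
Parallel sides a = 5.9 mm, b = 7.7 mm; Height h = 13.2 mm
Formula: A = (a + b) * h / 2
a + b = 5.9 + 7.7 = 13.6
A = 13.6 * 13.2 / 2
A = 179.52 / 2
A = 89.76
89.76 mm^2


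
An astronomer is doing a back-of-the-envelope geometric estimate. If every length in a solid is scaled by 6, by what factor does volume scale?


Linear scale factor k = 6
Rule: under a linear scaling by k, volumes scale by k^3.
k^3 = 6 * 6 * 6
k^3 = 36 * 6
k^3 = 216
Volume scales by a factor of 216.
216 (dimensionless)


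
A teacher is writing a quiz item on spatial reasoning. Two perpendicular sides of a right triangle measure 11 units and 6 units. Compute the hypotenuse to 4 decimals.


Shape: right triangle
Legs a = 11 units, b = 6 units
Formula: c = sqrt(a^2 + b^2)
a^2 = 121, b^2 = 36
a^2 + b^2 = 157
c = sqrt(157)
c = 12.53
12.53 units


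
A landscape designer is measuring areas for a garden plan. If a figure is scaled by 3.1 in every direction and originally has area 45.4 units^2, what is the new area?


Linear scale factor k = 3.1
Original area = 45.4 units^2
Rule: under a linear scaling by k, areas scale by k^2.
k^2 = 3.1^2 = 9.61
New area = 45.4 * 9.61
New area = 436.294
436.294 units^2


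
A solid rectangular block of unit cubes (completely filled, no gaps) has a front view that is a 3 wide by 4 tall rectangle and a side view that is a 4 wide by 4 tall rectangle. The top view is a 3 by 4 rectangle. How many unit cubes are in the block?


Orthographic views of a solid rectangular block:
Front view 3 x 4 -> length = 3, height = 4
Side view 4 x 4 -> width = 4, height = 4 (consistent)
Top view 3 x 4 -> confirms length = 3, width = 4
The block is 3 x 4 x 4.
Total unit cubes = 3 * 4 * 4 = 48
48 unit cubes


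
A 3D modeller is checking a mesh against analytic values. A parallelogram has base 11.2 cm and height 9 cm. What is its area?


Shape: parallelogram
Base b = 11.2 cm, Height h = 9 cm
Formula: A = b * h
A = 11.2 * 9
A = 100.8
100.8 cm^2


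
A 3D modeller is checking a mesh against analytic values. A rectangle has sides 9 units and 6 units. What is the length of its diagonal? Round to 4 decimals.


Shape: rectangle (diagonal via Pythagoras)
Sides: 9 units and 6 units
Formula: d = sqrt(l^2 + w^2)
l^2 = 81, w^2 = 36
l^2 + w^2 = 117
d = sqrt(117)
d = 10.8167
10.8167 units


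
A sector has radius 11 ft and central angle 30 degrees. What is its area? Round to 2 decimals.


Shape: circular sector
Radius r = 11 ft, Angle = 30 degrees
Formula: A = (angle/360) * pi * r^2
r^2 = 121
Fraction of circle = 30/360
A = (30/360) * pi * 121
A = 10.083333 * pi
A = 31.68
31.68 ft^2


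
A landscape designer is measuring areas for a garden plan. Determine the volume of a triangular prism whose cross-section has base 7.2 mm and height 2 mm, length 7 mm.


Shape: triangular prism
Triangle base = 7.2 mm, triangle height = 2 mm, prism length L = 7 mm
Formula: V = (1/2 * b * h_tri) * L
Cross-section area = 0.5 * 7.2 * 2 = 7.2
V = 7.2 * 7
V = 50.4
50.4 mm^3


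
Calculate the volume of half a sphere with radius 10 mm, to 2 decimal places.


Shape: hemisphere (half of a sphere)
Radius r = 10 mm
Formula: V = (1/2) * (4/3) * pi * r^3 = (2/3) * pi * r^3
r^3 = 1000
(2/3) * 1000 = 666.666667
V = 666.666667 * pi
V = 2094.4
2094.4 mm^3


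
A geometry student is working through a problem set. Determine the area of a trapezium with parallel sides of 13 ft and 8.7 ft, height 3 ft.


Shape: trapezoid
Parallel sides a = 13 ft, b = 8.7 ft; Height h = 3 ft
Formula: A = (a + b) * h / 2
a + b = 13 + 8.7 = 21.7
A = 21.7 * 3 / 2
A = 65.1 / 2
A = 32.55
32.55 ft^2


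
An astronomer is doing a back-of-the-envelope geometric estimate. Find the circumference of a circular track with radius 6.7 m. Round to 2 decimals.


Shape: circle
Radius r = 6.7 m
Formula: C = 2 * pi * r
C = 2 * pi * 6.7
C = 13.4 * pi
C = 42.1
42.1 m


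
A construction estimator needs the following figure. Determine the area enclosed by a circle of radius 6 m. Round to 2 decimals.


Shape: circle
Radius r = 6 m
Formula: A = pi * r^2
r^2 = 6^2 = 36
A = pi * 36
A = 113.1
113.1 m^2


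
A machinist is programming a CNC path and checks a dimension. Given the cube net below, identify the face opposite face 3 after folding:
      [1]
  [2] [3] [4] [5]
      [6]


Net: cross layout. Take square 3 as the base (bottom).
Fold the four squares in the horizontal row up around 3: 2 -> left, 4 -> right, 5 wraps to the top.
Fold 1 and 6 up from 3: 1 -> back, 6 -> front.
Opposite pairs are therefore: (1, 6), (2, 4), (3, 5).
Face 3 is opposite face 5.
face 5


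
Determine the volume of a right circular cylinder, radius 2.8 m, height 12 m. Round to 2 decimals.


Shape: cylinder
Radius r = 2.8 m, Height h = 12 m
Formula: V = pi * r^2 * h
r^2 = 7.84
V = pi * 7.84 * 12
V = 94.08 * pi
V = 295.56
295.56 m^3


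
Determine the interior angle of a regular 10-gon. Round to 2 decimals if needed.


Shape: regular decagon (10 sides)
Formula: interior angle = (n - 2) * 180 / n
(n - 2) = 8
(n - 2) * 180 = 1440
angle = 1440 / 10
angle = 144
144 degrees


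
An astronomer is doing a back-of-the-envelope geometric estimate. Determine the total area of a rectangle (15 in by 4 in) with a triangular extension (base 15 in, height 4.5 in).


Composite shape: rectangle + triangle
Rectangle area = 15 * 4 = 60
Triangle area = 0.5 * 15 * 4.5 = 33.75
Total = 60 + 33.75
Total = 93.75
93.75 in^2


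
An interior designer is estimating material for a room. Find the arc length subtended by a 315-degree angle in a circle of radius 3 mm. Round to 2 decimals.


Shape: circular arc
Radius r = 3 mm, Angle = 315 degrees
Formula: L = (angle/360) * 2 * pi * r
2 * pi * r = 6 * pi
L = (315/360) * 6 * pi
L = 5.25 * pi
L = 16.49
16.49 mm


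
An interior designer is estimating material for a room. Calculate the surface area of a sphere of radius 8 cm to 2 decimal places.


Shape: sphere
Radius r = 8 cm
Formula: SA = 4 * pi * r^2
r^2 = 64
SA = 4 * pi * 64
SA = 256 * pi
SA = 804.25
804.25 cm^2


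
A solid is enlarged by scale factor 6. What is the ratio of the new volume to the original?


Linear scale factor k = 6
Rule: under a linear scaling by k, volumes scale by k^3.
k^3 = 6 * 6 * 6
k^3 = 36 * 6
k^3 = 216
Volume scales by a factor of 216.
216 (dimensionless)


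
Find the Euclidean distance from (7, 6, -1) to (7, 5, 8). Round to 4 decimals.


3D distance between two points
P1 = (7, 6, -1), P2 = (7, 5, 8)
Formula: d = sqrt((x2-x1)^2 + (y2-y1)^2 + (z2-z1)^2)
dx = 7 - 7 = 0
dy = 5 - 6 = -1
dz = 8 - -1 = 9
dx^2 + dy^2 + dz^2 = 0 + 1 + 81 = 82
d = sqrt(82)
d = 9.0554
9.0554 units


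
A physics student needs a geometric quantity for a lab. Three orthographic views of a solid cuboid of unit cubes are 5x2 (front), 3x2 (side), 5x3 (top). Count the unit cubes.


Orthographic views of a solid rectangular block:
Front view 5 x 2 -> length = 5, height = 2
Side view 3 x 2 -> width = 3, height = 2 (consistent)
Top view 5 x 3 -> confirms length = 5, width = 3
The block is 5 x 3 x 2.
Total unit cubes = 5 * 3 * 2 = 30
30 unit cubes


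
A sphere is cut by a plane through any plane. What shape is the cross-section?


Solid: sphere
Cutting plane: through any plane
Visualize the intersection of the plane with the solid's surface.
The boundary of the cut region is a circle.
circle


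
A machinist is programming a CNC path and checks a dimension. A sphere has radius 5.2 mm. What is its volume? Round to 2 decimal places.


Shape: sphere
Radius r = 5.2 mm
Formula: V = (4/3) * pi * r^3
r^3 = 140.608
(4/3) * 140.608 = 187.477333
V = 187.477333 * pi
V = 588.98
588.98 mm^3


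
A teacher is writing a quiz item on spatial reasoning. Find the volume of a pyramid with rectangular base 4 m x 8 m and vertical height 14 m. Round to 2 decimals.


Shape: rectangular pyramid
Base: 4 m x 8 m, Height h = 14 m
Formula: V = (1/3) * base_area * h
base_area = 4 * 8 = 32
base_area * h = 32 * 14 = 448
V = 448 / 3
V = 149.33
149.33 m^3


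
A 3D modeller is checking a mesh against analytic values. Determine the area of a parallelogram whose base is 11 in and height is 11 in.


Shape: parallelogram
Base b = 11 in, Height h = 11 in
Formula: A = b * h
A = 11 * 11
A = 121
121 in^2


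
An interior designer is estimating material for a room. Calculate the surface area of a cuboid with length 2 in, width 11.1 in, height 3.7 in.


Shape: rectangular prism
l = 2 in, w = 11.1 in, h = 3.7 in
Formula: SA = 2(lw + lh + wh)
lw = 22.2, lh = 7.4, wh = 41.07
lw + lh + wh = 70.67
SA = 2 * 70.67
SA = 141.34
141.34 in^2


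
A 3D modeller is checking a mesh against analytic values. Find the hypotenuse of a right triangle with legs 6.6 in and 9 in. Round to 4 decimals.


Shape: right triangle
Legs a = 6.6 in, b = 9 in
Formula: c = sqrt(a^2 + b^2)
a^2 = 43.56, b^2 = 81
a^2 + b^2 = 124.56
c = sqrt(124.56)
c = 11.1606
11.1606 in


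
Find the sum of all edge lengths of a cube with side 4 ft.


Shape: cube
Side s = 4 ft
A cube has 12 edges, all equal.
Formula: total edge length = 12 * s
Total = 12 * 4
Total = 48
48 ft


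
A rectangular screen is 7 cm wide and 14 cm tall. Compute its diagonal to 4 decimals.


Shape: rectangle (diagonal via Pythagoras)
Sides: 7 cm and 14 cm
Formula: d = sqrt(l^2 + w^2)
l^2 = 49, w^2 = 196
l^2 + w^2 = 245
d = sqrt(245)
d = 15.6525
15.6525 cm


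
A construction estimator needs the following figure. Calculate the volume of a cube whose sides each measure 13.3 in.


Shape: cube
Side s = 13.3 in
Formula: V = s^3
V = 13.3 * 13.3 * 13.3
V = 176.89 * 13.3
V = 2352.637
2352.637 in^3


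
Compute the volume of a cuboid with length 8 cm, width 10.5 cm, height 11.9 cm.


Shape: rectangular prism
l = 8 cm, w = 10.5 cm, h = 11.9 cm
Formula: V = l * w * h
V = 8 * 10.5 * 11.9
V = 84 * 11.9
V = 999.6
999.6 cm^3


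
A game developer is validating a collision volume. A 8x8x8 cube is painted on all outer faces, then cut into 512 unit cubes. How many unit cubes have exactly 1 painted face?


Large cube: 8 x 8 x 8, cut into unit cubes.
n = 8, so n - 2 = 6
Cubes with 1 painted face lie in the interior of each face.
A cube has 6 faces; each contributes (n - 2)^2 = 36 such cubes.
Count = 6 * 36 = 216
216 unit cubes


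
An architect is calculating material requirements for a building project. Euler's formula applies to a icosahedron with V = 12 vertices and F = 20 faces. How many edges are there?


Polyhedron: icosahedron
Euler's formula for convex polyhedra: V - E + F = 2
Given: V = 12 vertices and F = 20 faces
Solve for E:
E = V + F - 2 = 12 + 20 - 2 = 30
30 edges


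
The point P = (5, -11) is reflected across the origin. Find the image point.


Transformation: reflection
Original point: (5, -11)
Rule for reflection through the origin: (x, y) -> (-x, -y)
Apply: (5, -11) -> (-5, 11)
(-5, 11)


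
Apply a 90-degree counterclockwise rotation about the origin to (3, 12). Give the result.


Transformation: rotation about the origin
Original point: (3, 12)
Rule for 90 deg counterclockwise: (x, y) -> (-y, x)
Apply: (3, 12) -> (-12, 3)
(-12, 3)


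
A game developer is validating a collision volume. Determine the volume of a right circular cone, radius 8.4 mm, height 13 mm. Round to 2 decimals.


Shape: cone
Radius r = 8.4 mm, Height h = 13 mm
Formula: V = (1/3) * pi * r^2 * h
r^2 = 70.56
pi * r^2 * h = pi * 70.56 * 13 = 917.28 * pi
V = 917.28 * pi / 3
V = 960.57
960.57 mm^3


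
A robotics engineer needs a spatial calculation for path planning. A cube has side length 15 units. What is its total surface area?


Shape: cube
Side s = 15 units
A cube has 6 square faces.
Formula: SA = 6 * s^2
s^2 = 225
SA = 6 * 225
SA = 1350
1350 units^2


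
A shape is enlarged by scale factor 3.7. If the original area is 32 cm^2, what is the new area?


Linear scale factor k = 3.7
Original area = 32 cm^2
Rule: under a linear scaling by k, areas scale by k^2.
k^2 = 3.7^2 = 13.69
New area = 32 * 13.69
New area = 438.08
438.08 cm^2


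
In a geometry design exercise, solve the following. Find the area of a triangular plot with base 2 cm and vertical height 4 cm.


Shape: triangle
Base b = 2 cm, Height h = 4 cm
Formula: A = (1/2) * b * h
A = 0.5 * 2 * 4
A = 0.5 * 8
A = 4
4 cm^2


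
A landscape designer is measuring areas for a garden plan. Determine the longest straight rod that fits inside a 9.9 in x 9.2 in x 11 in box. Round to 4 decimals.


Shape: rectangular box (space diagonal)
l = 9.9 in, w = 9.2 in, h = 11 in
Visualize: the diagonal of the base, then a right triangle with that diagonal and the height.
Formula: d = sqrt(l^2 + w^2 + h^2)
l^2 + w^2 + h^2 = 98.01 + 84.64 + 121 = 303.65
d = sqrt(303.65)
d = 17.4256
17.4256 in


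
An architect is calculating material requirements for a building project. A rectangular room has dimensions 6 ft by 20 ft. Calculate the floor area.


Shape: rectangle
Length l = 6 ft, Width w = 20 ft
Formula: A = l * w
A = 6 * 20
A = 120
120 ft^2


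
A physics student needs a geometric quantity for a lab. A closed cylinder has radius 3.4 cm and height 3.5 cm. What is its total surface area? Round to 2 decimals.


Shape: closed cylinder
Radius r = 3.4 cm, Height h = 3.5 cm
Formula: SA = 2*pi*r^2 + 2*pi*r*h = 2*pi*r*(r + h)
r + h = 6.9
2 * r * (r + h) = 2 * 3.4 * 6.9 = 46.92
SA = 46.92 * pi
SA = 147.4
147.4 cm^2


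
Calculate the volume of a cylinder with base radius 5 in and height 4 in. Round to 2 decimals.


Shape: cylinder
Radius r = 5 in, Height h = 4 in
Formula: V = pi * r^2 * h
r^2 = 25
V = pi * 25 * 4
V = 100 * pi
V = 314.16
314.16 in^3


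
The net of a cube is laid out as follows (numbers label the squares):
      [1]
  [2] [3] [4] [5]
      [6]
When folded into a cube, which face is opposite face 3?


Net: cross layout. Take square 3 as the base (bottom).
Fold the four squares in the horizontal row up around 3: 2 -> left, 4 -> right, 5 wraps to the top.
Fold 1 and 6 up from 3: 1 -> back, 6 -> front.
Opposite pairs are therefore: (1, 6), (2, 4), (3, 5).
Face 3 is opposite face 5.
face 5


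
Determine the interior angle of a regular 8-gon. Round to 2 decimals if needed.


Shape: regular octagon (8 sides)
Formula: interior angle = (n - 2) * 180 / n
(n - 2) = 6
(n - 2) * 180 = 1080
angle = 1080 / 8
angle = 135
135 degrees


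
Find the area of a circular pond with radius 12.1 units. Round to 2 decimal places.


Shape: circle
Radius r = 12.1 units
Formula: A = pi * r^2
r^2 = 12.1^2 = 146.41
A = pi * 146.41
A = 459.96
459.96 units^2


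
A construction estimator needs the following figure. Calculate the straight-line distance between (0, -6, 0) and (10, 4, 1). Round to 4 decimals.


3D distance between two points
P1 = (0, -6, 0), P2 = (10, 4, 1)
Formula: d = sqrt((x2-x1)^2 + (y2-y1)^2 + (z2-z1)^2)
dx = 10 - 0 = 10
dy = 4 - -6 = 10
dz = 1 - 0 = 1
dx^2 + dy^2 + dz^2 = 100 + 100 + 1 = 201
d = sqrt(201)
d = 14.1774
14.1774 units


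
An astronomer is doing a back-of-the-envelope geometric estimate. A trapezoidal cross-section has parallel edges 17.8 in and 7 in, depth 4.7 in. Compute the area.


Shape: trapezoid
Parallel sides a = 17.8 in, b = 7 in; Height h = 4.7 in
Formula: A = (a + b) * h / 2
a + b = 17.8 + 7 = 24.8
A = 24.8 * 4.7 / 2
A = 116.56 / 2
A = 58.28
58.28 in^2


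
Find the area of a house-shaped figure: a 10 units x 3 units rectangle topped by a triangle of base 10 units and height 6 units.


Composite shape: rectangle + triangle
Rectangle area = 10 * 3 = 30
Triangle area = 0.5 * 10 * 6 = 30
Total = 30 + 30
Total = 60
60 units^2


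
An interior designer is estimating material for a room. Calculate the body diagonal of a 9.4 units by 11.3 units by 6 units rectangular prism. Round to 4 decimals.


Shape: rectangular box (space diagonal)
l = 9.4 units, w = 11.3 units, h = 6 units
Visualize: the diagonal of the base, then a right triangle with that diagonal and the height.
Formula: d = sqrt(l^2 + w^2 + h^2)
l^2 + w^2 + h^2 = 88.36 + 127.69 + 36 = 252.05
d = sqrt(252.05)
d = 15.8761
15.8761 units


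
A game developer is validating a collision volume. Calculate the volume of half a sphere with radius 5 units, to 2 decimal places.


Shape: hemisphere (half of a sphere)
Radius r = 5 units
Formula: V = (1/2) * (4/3) * pi * r^3 = (2/3) * pi * r^3
r^3 = 125
(2/3) * 125 = 83.333333
V = 83.333333 * pi
V = 261.8
261.8 units^3


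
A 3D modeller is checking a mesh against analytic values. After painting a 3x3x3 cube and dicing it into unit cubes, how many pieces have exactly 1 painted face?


Large cube: 3 x 3 x 3, cut into unit cubes.
n = 3, so n - 2 = 1
Cubes with 1 painted face lie in the interior of each face.
A cube has 6 faces; each contributes (n - 2)^2 = 1 such cubes.
Count = 6 * 1 = 6
6 unit cubes


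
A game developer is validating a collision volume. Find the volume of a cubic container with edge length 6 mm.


Shape: cube
Side s = 6 mm
Formula: V = s^3
V = 6 * 6 * 6
V = 36 * 6
V = 216
216 mm^3


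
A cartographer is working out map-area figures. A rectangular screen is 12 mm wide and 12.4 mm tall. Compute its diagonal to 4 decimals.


Shape: rectangle (diagonal via Pythagoras)
Sides: 12 mm and 12.4 mm
Formula: d = sqrt(l^2 + w^2)
l^2 = 144, w^2 = 153.76
l^2 + w^2 = 297.76
d = sqrt(297.76)
d = 17.2557
17.2557 mm


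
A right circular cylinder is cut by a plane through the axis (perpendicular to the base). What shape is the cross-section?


Solid: right circular cylinder
Cutting plane: through the axis (perpendicular to the base)
Visualize the intersection of the plane with the solid's surface.
The boundary of the cut region is a rectangle.
rectangle


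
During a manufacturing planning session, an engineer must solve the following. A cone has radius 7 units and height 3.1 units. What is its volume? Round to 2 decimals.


Shape: cone
Radius r = 7 units, Height h = 3.1 units
Formula: V = (1/3) * pi * r^2 * h
r^2 = 49
pi * r^2 * h = pi * 49 * 3.1 = 151.9 * pi
V = 151.9 * pi / 3
V = 159.07
159.07 units^3


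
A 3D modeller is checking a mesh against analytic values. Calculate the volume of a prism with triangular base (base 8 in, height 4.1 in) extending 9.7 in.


Shape: triangular prism
Triangle base = 8 in, triangle height = 4.1 in, prism length L = 9.7 in
Formula: V = (1/2 * b * h_tri) * L
Cross-section area = 0.5 * 8 * 4.1 = 16.4
V = 16.4 * 9.7
V = 159.08
159.08 in^3


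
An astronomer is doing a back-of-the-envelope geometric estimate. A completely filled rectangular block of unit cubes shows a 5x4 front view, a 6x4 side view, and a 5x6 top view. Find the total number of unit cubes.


Orthographic views of a solid rectangular block:
Front view 5 x 4 -> length = 5, height = 4
Side view 6 x 4 -> width = 6, height = 4 (consistent)
Top view 5 x 6 -> confirms length = 5, width = 6
The block is 5 x 6 x 4.
Total unit cubes = 5 * 6 * 4 = 120
120 unit cubes


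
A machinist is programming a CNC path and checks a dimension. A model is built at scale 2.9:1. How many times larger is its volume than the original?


Linear scale factor k = 2.9
Rule: under a linear scaling by k, volumes scale by k^3.
k^3 = 2.9 * 2.9 * 2.9
k^3 = 8.41 * 2.9
k^3 = 24.389
Volume scales by a factor of 24.389.
24.389 (dimensionless)


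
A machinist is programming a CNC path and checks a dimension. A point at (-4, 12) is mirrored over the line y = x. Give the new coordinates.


Transformation: reflection
Original point: (-4, 12)
Rule for reflection over y = x: (x, y) -> (y, x)
Apply: (-4, 12) -> (12, -4)
(12, -4)


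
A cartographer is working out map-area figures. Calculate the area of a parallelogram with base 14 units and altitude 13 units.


Shape: parallelogram
Base b = 14 units, Height h = 13 units
Formula: A = b * h
A = 14 * 13
A = 182
182 units^2


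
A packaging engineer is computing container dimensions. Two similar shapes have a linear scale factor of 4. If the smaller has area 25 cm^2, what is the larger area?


Linear scale factor k = 4
Original area = 25 cm^2
Rule: under a linear scaling by k, areas scale by k^2.
k^2 = 4^2 = 16
New area = 25 * 16
New area = 400
400 cm^2


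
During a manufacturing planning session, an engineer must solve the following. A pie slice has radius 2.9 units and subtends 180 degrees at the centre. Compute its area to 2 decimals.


Shape: circular sector
Radius r = 2.9 units, Angle = 180 degrees
Formula: A = (angle/360) * pi * r^2
r^2 = 8.41
Fraction of circle = 180/360
A = (180/360) * pi * 8.41
A = 4.205 * pi
A = 13.21
13.21 units^2


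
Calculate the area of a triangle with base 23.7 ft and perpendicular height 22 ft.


Shape: triangle
Base b = 23.7 ft, Height h = 22 ft
Formula: A = (1/2) * b * h
A = 0.5 * 23.7 * 22
A = 0.5 * 521.4
A = 260.7
260.7 ft^2


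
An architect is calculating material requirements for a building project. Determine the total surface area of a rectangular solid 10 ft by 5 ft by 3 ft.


Shape: rectangular prism
l = 10 ft, w = 5 ft, h = 3 ft
Formula: SA = 2(lw + lh + wh)
lw = 50, lh = 30, wh = 15
lw + lh + wh = 95
SA = 2 * 95
SA = 190
190 ft^2


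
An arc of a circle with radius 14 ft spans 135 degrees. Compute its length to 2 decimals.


Shape: circular arc
Radius r = 14 ft, Angle = 135 degrees
Formula: L = (angle/360) * 2 * pi * r
2 * pi * r = 28 * pi
L = (135/360) * 28 * pi
L = 10.5 * pi
L = 32.99
32.99 ft


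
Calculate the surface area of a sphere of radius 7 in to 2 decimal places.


Shape: sphere
Radius r = 7 in
Formula: SA = 4 * pi * r^2
r^2 = 49
SA = 4 * pi * 49
SA = 196 * pi
SA = 615.75
615.75 in^2


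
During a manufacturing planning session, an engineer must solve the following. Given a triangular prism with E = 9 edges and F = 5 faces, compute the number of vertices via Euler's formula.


Polyhedron: triangular prism
Euler's formula for convex polyhedra: V - E + F = 2
Given: E = 9 edges and F = 5 faces
Solve for V:
V = 2 + E - F = 2 + 9 - 5 = 6
6 vertices


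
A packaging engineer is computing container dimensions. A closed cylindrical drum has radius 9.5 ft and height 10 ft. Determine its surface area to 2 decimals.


Shape: closed cylinder
Radius r = 9.5 ft, Height h = 10 ft
Formula: SA = 2*pi*r^2 + 2*pi*r*h = 2*pi*r*(r + h)
r + h = 19.5
2 * r * (r + h) = 2 * 9.5 * 19.5 = 370.5
SA = 370.5 * pi
SA = 1163.96
1163.96 ft^2


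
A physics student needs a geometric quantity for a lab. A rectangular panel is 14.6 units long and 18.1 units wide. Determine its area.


Shape: rectangle
Length l = 14.6 units, Width w = 18.1 units
Formula: A = l * w
A = 14.6 * 18.1
A = 264.26
264.26 units^2


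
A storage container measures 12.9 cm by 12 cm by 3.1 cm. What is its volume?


Shape: rectangular prism
l = 12.9 cm, w = 12 cm, h = 3.1 cm
Formula: V = l * w * h
V = 12.9 * 12 * 3.1
V = 154.8 * 3.1
V = 479.88
479.88 cm^3


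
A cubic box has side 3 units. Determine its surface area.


Shape: cube
Side s = 3 units
A cube has 6 square faces.
Formula: SA = 6 * s^2
s^2 = 9
SA = 6 * 9
SA = 54
54 units^2


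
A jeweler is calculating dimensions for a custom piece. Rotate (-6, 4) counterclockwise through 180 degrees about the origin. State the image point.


Transformation: rotation about the origin
Original point: (-6, 4)
Rule for 180 deg: (x, y) -> (-x, -y)
Apply: (-6, 4) -> (6, -4)
(6, -4)


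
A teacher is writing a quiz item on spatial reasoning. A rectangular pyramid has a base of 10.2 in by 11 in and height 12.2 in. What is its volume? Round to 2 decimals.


Shape: rectangular pyramid
Base: 10.2 in x 11 in, Height h = 12.2 in
Formula: V = (1/3) * base_area * h
base_area = 10.2 * 11 = 112.2
base_area * h = 112.2 * 12.2 = 1368.84
V = 1368.84 / 3
V = 456.28
456.28 in^3


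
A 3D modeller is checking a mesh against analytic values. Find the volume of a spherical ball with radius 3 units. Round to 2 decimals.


Shape: sphere
Radius r = 3 units
Formula: V = (4/3) * pi * r^3
r^3 = 27
(4/3) * 27 = 36
V = 36 * pi
V = 113.1
113.1 units^3


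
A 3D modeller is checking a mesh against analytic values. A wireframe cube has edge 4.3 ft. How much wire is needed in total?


Shape: cube
Side s = 4.3 ft
A cube has 12 edges, all equal.
Formula: total edge length = 12 * s
Total = 12 * 4.3
Total = 51.6
51.6 ft


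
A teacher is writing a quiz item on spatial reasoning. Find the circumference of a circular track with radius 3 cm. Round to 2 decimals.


Shape: circle
Radius r = 3 cm
Formula: C = 2 * pi * r
C = 2 * pi * 3
C = 6 * pi
C = 18.85
18.85 cm


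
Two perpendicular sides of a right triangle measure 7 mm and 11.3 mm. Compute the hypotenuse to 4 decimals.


Shape: right triangle
Legs a = 7 mm, b = 11.3 mm
Formula: c = sqrt(a^2 + b^2)
a^2 = 49, b^2 = 127.69
a^2 + b^2 = 176.69
c = sqrt(176.69)
c = 13.2925
13.2925 mm


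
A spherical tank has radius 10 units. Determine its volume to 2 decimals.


Shape: sphere
Radius r = 10 units
Formula: V = (4/3) * pi * r^3
r^3 = 1000
(4/3) * 1000 = 1333.333333
V = 1333.333333 * pi
V = 4188.79
4188.79 units^3


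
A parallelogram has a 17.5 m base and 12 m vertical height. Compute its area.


Shape: parallelogram
Base b = 17.5 m, Height h = 12 m
Formula: A = b * h
A = 17.5 * 12
A = 210
210 m^2


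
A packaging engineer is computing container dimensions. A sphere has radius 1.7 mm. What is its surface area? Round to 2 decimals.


Shape: sphere
Radius r = 1.7 mm
Formula: SA = 4 * pi * r^2
r^2 = 2.89
SA = 4 * pi * 2.89
SA = 11.56 * pi
SA = 36.32
36.32 mm^2


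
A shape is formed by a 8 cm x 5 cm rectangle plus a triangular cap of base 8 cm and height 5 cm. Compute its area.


Composite shape: rectangle + triangle
Rectangle area = 8 * 5 = 40
Triangle area = 0.5 * 8 * 5 = 20
Total = 40 + 20
Total = 60
60 cm^2


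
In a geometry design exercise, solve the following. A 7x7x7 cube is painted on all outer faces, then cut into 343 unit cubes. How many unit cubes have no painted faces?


Large cube: 7 x 7 x 7, cut into unit cubes.
n = 7, so n - 2 = 5
Unpainted cubes form the interior (n - 2)^3 block.
(n - 2)^3 = 5^3 = 125
125 unit cubes


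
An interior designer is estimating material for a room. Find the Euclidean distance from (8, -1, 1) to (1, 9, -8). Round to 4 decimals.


3D distance between two points
P1 = (8, -1, 1), P2 = (1, 9, -8)
Formula: d = sqrt((x2-x1)^2 + (y2-y1)^2 + (z2-z1)^2)
dx = 1 - 8 = -7
dy = 9 - -1 = 10
dz = -8 - 1 = -9
dx^2 + dy^2 + dz^2 = 49 + 100 + 81 = 230
d = sqrt(230)
d = 15.1658
15.1658 units


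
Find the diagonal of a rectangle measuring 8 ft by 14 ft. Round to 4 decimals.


Shape: rectangle (diagonal via Pythagoras)
Sides: 8 ft and 14 ft
Formula: d = sqrt(l^2 + w^2)
l^2 = 64, w^2 = 196
l^2 + w^2 = 260
d = sqrt(260)
d = 16.1245
16.1245 ft


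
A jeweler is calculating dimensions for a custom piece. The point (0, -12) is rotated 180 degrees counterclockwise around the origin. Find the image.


Transformation: rotation about the origin
Original point: (0, -12)
Rule for 180 deg: (x, y) -> (-x, -y)
Apply: (0, -12) -> (0, 12)
(0, 12)


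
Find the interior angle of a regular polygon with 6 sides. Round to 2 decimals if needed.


Shape: regular hexagon (6 sides)
Formula: interior angle = (n - 2) * 180 / n
(n - 2) = 4
(n - 2) * 180 = 720
angle = 720 / 6
angle = 120
120 degrees


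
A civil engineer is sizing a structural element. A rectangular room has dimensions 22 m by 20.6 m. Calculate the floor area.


Shape: rectangle
Length l = 22 m, Width w = 20.6 m
Formula: A = l * w
A = 22 * 20.6
A = 453.2
453.2 m^2


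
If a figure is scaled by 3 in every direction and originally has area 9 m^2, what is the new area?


Linear scale factor k = 3
Original area = 9 m^2
Rule: under a linear scaling by k, areas scale by k^2.
k^2 = 3^2 = 9
New area = 9 * 9
New area = 81
81 m^2


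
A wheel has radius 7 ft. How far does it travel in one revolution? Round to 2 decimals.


Shape: circle
Radius r = 7 ft
Formula: C = 2 * pi * r
C = 2 * pi * 7
C = 14 * pi
C = 43.98
43.98 ft


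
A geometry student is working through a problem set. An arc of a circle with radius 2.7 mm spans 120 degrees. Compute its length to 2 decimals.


Shape: circular arc
Radius r = 2.7 mm, Angle = 120 degrees
Formula: L = (angle/360) * 2 * pi * r
2 * pi * r = 5.4 * pi
L = (120/360) * 5.4 * pi
L = 1.8 * pi
L = 5.65
5.65 mm


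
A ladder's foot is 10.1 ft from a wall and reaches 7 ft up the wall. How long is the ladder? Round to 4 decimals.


Shape: right triangle
Legs a = 10.1 ft, b = 7 ft
Formula: c = sqrt(a^2 + b^2)
a^2 = 102.01, b^2 = 49
a^2 + b^2 = 151.01
c = sqrt(151.01)
c = 12.2886
12.2886 ft


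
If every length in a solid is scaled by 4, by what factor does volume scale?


Linear scale factor k = 4
Rule: under a linear scaling by k, volumes scale by k^3.
k^3 = 4 * 4 * 4
k^3 = 16 * 4
k^3 = 64
Volume scales by a factor of 64.
64 (dimensionless)


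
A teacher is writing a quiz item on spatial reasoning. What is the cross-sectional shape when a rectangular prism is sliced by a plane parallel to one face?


Solid: rectangular prism
Cutting plane: parallel to one face
Visualize the intersection of the plane with the solid's surface.
The boundary of the cut region is a rectangle.
rectangle


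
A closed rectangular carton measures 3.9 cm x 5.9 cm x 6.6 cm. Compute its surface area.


Shape: rectangular prism
l = 3.9 cm, w = 5.9 cm, h = 6.6 cm
Formula: SA = 2(lw + lh + wh)
lw = 23.01, lh = 25.74, wh = 38.94
lw + lh + wh = 87.69
SA = 2 * 87.69
SA = 175.38
175.38 cm^2


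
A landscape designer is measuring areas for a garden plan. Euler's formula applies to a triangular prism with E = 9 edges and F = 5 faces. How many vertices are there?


Polyhedron: triangular prism
Euler's formula for convex polyhedra: V - E + F = 2
Given: E = 9 edges and F = 5 faces
Solve for V:
V = 2 + E - F = 2 + 9 - 5 = 6
6 vertices


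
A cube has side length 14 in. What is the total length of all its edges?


Shape: cube
Side s = 14 in
A cube has 12 edges, all equal.
Formula: total edge length = 12 * s
Total = 12 * 14
Total = 168
168 in


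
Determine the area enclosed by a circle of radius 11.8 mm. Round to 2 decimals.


Shape: circle
Radius r = 11.8 mm
Formula: A = pi * r^2
r^2 = 11.8^2 = 139.24
A = pi * 139.24
A = 437.44
437.44 mm^2


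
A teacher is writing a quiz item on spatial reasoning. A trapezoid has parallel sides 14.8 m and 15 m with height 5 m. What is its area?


Shape: trapezoid
Parallel sides a = 14.8 m, b = 15 m; Height h = 5 m
Formula: A = (a + b) * h / 2
a + b = 14.8 + 15 = 29.8
A = 29.8 * 5 / 2
A = 149 / 2
A = 74.5
74.5 m^2


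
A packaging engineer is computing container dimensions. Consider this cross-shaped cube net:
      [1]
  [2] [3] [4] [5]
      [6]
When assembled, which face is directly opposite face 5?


Net: cross layout. Take square 3 as the base (bottom).
Fold the four squares in the horizontal row up around 3: 2 -> left, 4 -> right, 5 wraps to the top.
Fold 1 and 6 up from 3: 1 -> back, 6 -> front.
Opposite pairs are therefore: (1, 6), (2, 4), (3, 5).
Face 5 is opposite face 3.
face 3
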